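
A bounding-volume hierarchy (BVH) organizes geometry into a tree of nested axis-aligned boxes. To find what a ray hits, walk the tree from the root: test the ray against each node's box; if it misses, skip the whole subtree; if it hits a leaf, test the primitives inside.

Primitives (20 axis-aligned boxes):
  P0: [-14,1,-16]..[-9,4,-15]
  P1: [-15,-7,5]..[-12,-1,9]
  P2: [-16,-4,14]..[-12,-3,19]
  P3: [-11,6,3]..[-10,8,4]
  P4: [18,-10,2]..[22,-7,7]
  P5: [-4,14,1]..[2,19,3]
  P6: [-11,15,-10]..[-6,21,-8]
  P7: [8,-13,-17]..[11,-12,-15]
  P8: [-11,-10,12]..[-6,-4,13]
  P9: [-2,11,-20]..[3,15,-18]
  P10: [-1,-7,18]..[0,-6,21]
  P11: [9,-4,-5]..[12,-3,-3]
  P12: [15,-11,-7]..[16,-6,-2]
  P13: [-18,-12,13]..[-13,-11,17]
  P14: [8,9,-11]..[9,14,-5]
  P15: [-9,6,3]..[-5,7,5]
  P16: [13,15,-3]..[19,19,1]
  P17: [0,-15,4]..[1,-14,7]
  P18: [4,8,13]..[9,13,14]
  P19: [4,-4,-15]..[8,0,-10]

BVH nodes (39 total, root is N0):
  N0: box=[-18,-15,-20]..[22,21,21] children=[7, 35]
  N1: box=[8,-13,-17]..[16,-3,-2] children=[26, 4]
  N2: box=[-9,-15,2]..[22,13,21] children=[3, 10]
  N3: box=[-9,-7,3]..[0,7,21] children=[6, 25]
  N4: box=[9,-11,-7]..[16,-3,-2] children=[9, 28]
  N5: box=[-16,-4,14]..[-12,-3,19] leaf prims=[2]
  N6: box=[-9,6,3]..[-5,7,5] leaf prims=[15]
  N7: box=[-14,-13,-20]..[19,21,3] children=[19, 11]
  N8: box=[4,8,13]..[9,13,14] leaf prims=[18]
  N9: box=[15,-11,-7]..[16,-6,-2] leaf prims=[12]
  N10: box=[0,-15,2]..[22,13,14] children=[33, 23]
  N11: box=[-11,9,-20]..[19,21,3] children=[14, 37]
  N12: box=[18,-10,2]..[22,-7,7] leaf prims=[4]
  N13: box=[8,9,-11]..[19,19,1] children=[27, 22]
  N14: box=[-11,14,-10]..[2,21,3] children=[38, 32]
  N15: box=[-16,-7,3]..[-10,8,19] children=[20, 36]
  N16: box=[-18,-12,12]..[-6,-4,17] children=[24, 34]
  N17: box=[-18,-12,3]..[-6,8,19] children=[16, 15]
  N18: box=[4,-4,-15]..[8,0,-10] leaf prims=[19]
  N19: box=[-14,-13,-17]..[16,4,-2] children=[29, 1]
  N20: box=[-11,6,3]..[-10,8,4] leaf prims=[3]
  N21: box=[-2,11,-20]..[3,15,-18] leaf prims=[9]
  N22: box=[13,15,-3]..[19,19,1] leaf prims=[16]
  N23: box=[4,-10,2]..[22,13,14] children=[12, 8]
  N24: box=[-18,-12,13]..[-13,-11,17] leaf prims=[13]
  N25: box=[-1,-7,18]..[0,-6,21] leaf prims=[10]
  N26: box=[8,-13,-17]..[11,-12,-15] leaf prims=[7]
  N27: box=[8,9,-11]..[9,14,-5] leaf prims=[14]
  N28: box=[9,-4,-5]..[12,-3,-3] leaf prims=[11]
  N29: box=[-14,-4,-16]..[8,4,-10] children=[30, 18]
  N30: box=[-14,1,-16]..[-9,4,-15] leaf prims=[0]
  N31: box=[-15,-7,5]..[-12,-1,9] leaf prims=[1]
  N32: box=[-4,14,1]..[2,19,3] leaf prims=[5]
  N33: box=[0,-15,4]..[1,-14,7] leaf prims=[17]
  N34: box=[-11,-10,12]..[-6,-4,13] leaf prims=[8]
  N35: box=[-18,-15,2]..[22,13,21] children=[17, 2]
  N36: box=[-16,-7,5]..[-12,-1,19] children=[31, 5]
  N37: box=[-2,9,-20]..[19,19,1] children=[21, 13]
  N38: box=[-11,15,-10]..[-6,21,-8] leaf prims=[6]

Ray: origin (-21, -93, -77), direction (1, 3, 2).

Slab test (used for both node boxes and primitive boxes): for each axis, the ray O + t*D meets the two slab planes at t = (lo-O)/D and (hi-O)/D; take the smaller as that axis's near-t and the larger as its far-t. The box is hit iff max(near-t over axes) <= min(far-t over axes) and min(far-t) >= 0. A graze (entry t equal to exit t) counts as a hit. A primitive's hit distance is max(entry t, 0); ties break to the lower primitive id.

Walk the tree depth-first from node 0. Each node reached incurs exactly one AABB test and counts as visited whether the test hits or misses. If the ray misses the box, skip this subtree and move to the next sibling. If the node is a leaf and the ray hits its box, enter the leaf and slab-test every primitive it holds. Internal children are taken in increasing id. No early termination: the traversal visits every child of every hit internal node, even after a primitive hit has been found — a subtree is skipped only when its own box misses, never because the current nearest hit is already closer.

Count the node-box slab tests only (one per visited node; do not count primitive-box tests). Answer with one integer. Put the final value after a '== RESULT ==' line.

Trace the traversal:
N0 x:[3,43] y:[26,38] z:[57/2,49] -> hit [57/2,38], descend [7, 35]
  N7 x:[7,40] y:[80/3,38] z:[57/2,40] -> hit [57/2,38], descend [11, 19]
    N11 x:[10,40] y:[34,38] z:[57/2,40] -> hit [34,38], descend [14, 37]
      N14 x:[10,23] y:[107/3,38] z:[67/2,40] -> miss, prune
      N37 x:[19,40] y:[34,112/3] z:[57/2,39] -> hit [34,112/3], descend [13, 21]
        N13 x:[29,40] y:[34,112/3] z:[33,39] -> hit [34,112/3], descend [22, 27]
          N22 x:[34,40] y:[36,112/3] z:[37,39] -> hit [37,112/3] leaf, test {P16@t=37}
          N27 x:[29,30] y:[34,107/3] z:[33,36] -> miss, prune
        N21 x:[19,24] y:[104/3,36] z:[57/2,59/2] -> miss, prune
    N19 x:[7,37] y:[80/3,97/3] z:[30,75/2] -> hit [30,97/3], descend [1, 29]
      N1 x:[29,37] y:[80/3,30] z:[30,75/2] -> hit [30,30], descend [4, 26]
        N4 x:[30,37] y:[82/3,30] z:[35,75/2] -> miss, prune
        N26 x:[29,32] y:[80/3,27] z:[30,31] -> miss, prune
      N29 x:[7,29] y:[89/3,97/3] z:[61/2,67/2] -> miss, prune
  N35 x:[3,43] y:[26,106/3] z:[79/2,49] -> miss, prune

Visited [0, 7, 11, 14, 37, 13, 22, 27, 21, 19, 1, 4, 26, 29, 35]. Tests: 15 box, 1 leaf. Nearest: P16.

== RESULT ==
15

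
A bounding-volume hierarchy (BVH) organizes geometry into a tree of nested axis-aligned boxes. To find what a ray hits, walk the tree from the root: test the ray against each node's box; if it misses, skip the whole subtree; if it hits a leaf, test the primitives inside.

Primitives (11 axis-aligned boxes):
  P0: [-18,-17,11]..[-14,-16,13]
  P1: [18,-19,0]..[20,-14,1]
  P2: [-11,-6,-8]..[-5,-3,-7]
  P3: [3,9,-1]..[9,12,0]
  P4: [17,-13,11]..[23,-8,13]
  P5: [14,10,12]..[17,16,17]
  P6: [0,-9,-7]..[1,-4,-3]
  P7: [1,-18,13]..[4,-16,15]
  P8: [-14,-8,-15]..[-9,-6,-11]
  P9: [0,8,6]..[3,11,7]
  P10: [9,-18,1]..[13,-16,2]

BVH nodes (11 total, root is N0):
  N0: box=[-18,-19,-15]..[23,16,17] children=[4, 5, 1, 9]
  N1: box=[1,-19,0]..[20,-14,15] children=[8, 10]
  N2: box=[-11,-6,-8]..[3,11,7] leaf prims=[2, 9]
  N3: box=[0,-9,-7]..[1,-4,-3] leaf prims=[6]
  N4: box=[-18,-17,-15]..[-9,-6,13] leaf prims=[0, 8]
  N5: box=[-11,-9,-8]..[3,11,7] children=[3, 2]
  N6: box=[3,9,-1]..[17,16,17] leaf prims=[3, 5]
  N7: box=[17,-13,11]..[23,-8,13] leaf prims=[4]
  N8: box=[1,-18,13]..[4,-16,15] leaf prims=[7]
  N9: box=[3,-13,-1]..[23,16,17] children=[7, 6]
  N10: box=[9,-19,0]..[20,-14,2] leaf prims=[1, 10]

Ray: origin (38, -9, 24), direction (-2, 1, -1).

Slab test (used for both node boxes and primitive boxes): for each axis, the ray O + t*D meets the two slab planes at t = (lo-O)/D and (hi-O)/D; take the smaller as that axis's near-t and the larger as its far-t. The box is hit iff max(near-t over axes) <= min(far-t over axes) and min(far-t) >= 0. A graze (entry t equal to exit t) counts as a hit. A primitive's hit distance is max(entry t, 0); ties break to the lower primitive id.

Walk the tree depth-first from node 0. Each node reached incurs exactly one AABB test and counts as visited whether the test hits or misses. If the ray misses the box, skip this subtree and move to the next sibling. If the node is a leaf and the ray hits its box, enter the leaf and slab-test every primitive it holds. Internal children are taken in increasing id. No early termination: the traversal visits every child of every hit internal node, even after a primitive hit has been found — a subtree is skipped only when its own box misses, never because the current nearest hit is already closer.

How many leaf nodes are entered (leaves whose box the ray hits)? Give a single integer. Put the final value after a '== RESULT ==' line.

Traverse from the root:
N0 x:[15/2,28] y:[-10,25] z:[7,39] -> hit [15/2,25], descend [1, 4, 5, 9]
  N1 x:[9,37/2] y:[-10,-5] z:[9,24] -> miss, prune
  N4 x:[47/2,28] y:[-8,3] z:[11,39] -> miss, prune
  N5 x:[35/2,49/2] y:[0,20] z:[17,32] -> hit [35/2,20], descend [2, 3]
    N2 x:[35/2,49/2] y:[3,20] z:[17,32] -> hit [35/2,20] leaf, test {P2(miss), P9@t=35/2}
    N3 x:[37/2,19] y:[0,5] z:[27,31] -> miss, prune
  N9 x:[15/2,35/2] y:[-4,25] z:[7,25] -> hit [15/2,35/2], descend [6, 7]
    N6 x:[21/2,35/2] y:[18,25] z:[7,25] -> miss, prune
    N7 x:[15/2,21/2] y:[-4,1] z:[11,13] -> miss, prune

9 AABB tests over nodes [0, 1, 4, 5, 2, 3, 9, 6, 7]; 1 leaf entered; closest P9.

== RESULT ==
1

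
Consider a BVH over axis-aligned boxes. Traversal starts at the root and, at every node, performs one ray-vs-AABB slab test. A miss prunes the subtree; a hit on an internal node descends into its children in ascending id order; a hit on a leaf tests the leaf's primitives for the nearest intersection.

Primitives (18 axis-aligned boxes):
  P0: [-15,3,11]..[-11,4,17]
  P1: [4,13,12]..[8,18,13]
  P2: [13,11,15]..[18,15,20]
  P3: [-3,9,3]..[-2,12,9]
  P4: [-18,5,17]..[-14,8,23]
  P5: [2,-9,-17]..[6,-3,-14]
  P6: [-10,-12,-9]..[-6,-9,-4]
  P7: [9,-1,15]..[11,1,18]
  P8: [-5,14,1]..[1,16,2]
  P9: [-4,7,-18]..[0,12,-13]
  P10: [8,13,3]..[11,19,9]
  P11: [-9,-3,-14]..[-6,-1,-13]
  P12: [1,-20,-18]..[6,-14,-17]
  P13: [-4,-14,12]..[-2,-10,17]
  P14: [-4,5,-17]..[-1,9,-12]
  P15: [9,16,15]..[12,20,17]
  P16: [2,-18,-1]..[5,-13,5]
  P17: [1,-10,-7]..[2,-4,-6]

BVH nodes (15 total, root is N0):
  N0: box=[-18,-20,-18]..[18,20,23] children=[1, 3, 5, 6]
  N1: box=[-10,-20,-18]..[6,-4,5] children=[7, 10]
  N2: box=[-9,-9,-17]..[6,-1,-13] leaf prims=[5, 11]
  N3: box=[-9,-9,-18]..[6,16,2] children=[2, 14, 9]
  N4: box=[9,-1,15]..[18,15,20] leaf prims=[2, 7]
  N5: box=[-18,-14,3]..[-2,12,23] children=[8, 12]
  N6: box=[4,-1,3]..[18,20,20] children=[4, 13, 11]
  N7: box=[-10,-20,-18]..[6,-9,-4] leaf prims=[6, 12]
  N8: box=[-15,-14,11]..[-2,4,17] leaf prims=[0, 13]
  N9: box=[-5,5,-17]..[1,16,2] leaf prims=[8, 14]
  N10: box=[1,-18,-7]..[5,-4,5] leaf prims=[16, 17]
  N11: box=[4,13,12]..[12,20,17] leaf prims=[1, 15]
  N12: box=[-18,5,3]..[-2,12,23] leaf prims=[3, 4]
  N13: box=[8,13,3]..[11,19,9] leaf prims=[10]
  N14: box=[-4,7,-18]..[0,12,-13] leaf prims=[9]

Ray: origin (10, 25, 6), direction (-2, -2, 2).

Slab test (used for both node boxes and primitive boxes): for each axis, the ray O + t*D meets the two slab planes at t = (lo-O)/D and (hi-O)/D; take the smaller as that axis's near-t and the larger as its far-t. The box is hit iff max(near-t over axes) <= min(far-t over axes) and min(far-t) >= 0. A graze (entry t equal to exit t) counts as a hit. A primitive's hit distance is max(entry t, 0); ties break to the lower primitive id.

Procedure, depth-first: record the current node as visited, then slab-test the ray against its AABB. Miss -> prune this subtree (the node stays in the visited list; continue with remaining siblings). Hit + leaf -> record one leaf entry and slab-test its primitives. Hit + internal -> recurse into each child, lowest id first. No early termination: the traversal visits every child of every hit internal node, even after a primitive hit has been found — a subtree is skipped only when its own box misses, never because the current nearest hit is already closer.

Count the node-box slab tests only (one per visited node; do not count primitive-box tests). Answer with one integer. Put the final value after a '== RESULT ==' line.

Walk:
N0 x:[-4,14] y:[5/2,45/2] z:[-12,17/2] -> hit [5/2,17/2], descend [1, 3, 5, 6]
  N1 x:[2,10] y:[29/2,45/2] z:[-12,-1/2] -> miss, prune
  N3 x:[2,19/2] y:[9/2,17] z:[-12,-2] -> miss, prune
  N5 x:[6,14] y:[13/2,39/2] z:[-3/2,17/2] -> hit [13/2,17/2], descend [8, 12]
    N8 x:[6,25/2] y:[21/2,39/2] z:[5/2,11/2] -> miss, prune
    N12 x:[6,14] y:[13/2,10] z:[-3/2,17/2] -> hit [13/2,17/2] leaf, test {P3(miss), P4(miss)}
  N6 x:[-4,3] y:[5/2,13] z:[-3/2,7] -> hit [5/2,3], descend [4, 11, 13]
    N4 x:[-4,1/2] y:[5,13] z:[9/2,7] -> miss, prune
    N11 x:[-1,3] y:[5/2,6] z:[3,11/2] -> hit [3,3] leaf, test {P1(miss), P15(miss)}
    N13 x:[-1/2,1] y:[3,6] z:[-3/2,3/2] -> miss, prune

10 AABB tests over nodes [0, 1, 3, 5, 8, 12, 6, 4, 11, 13]; 2 leaves entered; closest miss.

== RESULT ==
10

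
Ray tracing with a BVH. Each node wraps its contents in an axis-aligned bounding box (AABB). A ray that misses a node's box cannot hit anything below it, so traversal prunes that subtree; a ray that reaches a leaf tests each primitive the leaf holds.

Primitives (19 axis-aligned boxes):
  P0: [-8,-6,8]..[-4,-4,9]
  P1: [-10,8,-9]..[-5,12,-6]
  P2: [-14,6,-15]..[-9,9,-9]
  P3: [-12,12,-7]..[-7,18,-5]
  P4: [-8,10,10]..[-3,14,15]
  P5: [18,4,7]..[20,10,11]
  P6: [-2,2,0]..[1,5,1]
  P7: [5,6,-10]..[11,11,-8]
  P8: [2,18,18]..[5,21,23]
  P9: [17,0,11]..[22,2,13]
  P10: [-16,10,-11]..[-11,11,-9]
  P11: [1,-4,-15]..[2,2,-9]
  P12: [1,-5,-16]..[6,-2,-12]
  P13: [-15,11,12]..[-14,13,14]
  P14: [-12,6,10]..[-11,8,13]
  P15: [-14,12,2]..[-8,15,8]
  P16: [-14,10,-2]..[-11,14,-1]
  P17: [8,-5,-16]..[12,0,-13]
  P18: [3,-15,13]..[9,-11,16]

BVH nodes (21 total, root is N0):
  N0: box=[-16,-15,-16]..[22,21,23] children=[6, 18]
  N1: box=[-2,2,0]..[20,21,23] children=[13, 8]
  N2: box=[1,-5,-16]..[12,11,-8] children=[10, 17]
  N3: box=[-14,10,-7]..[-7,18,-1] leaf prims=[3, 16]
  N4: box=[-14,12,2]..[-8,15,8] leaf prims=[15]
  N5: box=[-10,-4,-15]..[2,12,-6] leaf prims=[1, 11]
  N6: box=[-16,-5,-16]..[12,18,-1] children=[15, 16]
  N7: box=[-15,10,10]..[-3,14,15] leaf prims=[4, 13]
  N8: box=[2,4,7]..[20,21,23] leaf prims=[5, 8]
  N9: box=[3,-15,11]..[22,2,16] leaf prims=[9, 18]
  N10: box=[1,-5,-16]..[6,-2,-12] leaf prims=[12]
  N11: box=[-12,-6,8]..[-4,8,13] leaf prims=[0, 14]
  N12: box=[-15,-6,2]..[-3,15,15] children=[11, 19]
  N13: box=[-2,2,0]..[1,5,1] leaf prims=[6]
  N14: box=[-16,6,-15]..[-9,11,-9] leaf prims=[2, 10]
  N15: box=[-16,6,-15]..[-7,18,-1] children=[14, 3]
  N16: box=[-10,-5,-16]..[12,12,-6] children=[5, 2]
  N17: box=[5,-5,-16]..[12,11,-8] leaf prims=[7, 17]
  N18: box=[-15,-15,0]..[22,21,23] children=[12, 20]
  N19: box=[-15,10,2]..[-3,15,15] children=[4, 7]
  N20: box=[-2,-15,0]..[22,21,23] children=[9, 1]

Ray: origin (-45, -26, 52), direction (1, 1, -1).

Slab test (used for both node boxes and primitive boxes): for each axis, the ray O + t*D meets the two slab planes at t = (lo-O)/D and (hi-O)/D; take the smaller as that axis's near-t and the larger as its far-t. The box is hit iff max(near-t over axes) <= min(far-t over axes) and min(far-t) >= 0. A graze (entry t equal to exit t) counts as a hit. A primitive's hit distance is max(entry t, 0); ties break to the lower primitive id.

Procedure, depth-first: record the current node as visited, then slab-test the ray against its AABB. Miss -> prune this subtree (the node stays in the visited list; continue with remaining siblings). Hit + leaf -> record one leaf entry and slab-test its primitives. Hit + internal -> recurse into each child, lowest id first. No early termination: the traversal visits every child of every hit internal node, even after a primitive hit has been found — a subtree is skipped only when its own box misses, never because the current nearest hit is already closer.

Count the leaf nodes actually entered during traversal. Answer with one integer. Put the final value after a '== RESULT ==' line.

Traverse from the root:
N0 x:[29,67] y:[11,47] z:[29,68] -> hit [29,47], descend [6, 18]
  N6 x:[29,57] y:[21,44] z:[53,68] -> miss, prune
  N18 x:[30,67] y:[11,47] z:[29,52] -> hit [30,47], descend [12, 20]
    N12 x:[30,42] y:[20,41] z:[37,50] -> hit [37,41], descend [11, 19]
      N11 x:[33,41] y:[20,34] z:[39,44] -> miss, prune
      N19 x:[30,42] y:[36,41] z:[37,50] -> hit [37,41], descend [4, 7]
        N4 x:[31,37] y:[38,41] z:[44,50] -> miss, prune
        N7 x:[30,42] y:[36,40] z:[37,42] -> hit [37,40] leaf, test {P4@t=37, P13(miss)}
    N20 x:[43,67] y:[11,47] z:[29,52] -> hit [43,47], descend [1, 9]
      N1 x:[43,65] y:[28,47] z:[29,52] -> hit [43,47], descend [8, 13]
        N8 x:[47,65] y:[30,47] z:[29,45] -> miss, prune
        N13 x:[43,46] y:[28,31] z:[51,52] -> miss, prune
      N9 x:[48,67] y:[11,28] z:[36,41] -> miss, prune

Summary -> nodes [0, 6, 18, 12, 11, 19, 4, 7, 20, 1, 8, 13, 9]; box-tests=13; leaf-entries=1; first=P4

== RESULT ==
1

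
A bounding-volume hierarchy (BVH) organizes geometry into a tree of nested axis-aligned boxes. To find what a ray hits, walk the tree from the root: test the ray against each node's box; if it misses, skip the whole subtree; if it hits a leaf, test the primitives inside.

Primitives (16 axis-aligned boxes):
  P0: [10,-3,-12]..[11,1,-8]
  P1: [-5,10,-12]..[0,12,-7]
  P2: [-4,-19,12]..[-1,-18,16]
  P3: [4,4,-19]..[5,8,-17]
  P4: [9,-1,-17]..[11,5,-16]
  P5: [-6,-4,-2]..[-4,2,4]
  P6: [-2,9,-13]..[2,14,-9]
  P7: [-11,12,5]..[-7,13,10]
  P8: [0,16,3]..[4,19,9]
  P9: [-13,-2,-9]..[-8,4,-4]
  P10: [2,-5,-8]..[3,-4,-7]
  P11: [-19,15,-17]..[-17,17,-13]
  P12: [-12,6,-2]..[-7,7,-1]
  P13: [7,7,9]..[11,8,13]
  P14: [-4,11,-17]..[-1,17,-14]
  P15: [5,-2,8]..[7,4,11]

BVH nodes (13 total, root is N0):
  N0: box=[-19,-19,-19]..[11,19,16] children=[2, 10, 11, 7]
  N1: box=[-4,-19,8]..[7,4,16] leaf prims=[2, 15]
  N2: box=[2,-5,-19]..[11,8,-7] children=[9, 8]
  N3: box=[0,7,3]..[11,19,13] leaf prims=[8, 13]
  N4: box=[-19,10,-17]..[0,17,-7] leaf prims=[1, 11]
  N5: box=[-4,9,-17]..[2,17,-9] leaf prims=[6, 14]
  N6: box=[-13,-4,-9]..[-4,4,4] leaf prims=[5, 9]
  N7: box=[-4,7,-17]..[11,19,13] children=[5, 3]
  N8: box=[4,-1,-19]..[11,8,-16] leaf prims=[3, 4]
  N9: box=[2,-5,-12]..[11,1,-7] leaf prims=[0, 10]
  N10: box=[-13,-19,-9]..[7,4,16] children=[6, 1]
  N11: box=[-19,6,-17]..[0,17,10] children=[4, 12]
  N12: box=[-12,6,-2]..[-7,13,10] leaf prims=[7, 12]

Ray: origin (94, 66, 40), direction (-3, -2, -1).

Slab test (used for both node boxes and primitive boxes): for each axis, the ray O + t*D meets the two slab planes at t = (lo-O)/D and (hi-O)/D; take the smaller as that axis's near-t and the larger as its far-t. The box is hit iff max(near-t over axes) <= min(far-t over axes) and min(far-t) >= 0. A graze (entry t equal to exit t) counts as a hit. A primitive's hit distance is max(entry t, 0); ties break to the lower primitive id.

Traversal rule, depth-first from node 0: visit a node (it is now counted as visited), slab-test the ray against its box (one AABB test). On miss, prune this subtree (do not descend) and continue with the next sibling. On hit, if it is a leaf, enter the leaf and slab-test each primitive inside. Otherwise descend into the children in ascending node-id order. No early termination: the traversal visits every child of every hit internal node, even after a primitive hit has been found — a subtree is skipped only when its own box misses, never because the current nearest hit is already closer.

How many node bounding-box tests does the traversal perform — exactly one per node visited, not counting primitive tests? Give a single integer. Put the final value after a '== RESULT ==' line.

Traverse from the root:
N0 x:[83/3,113/3] y:[47/2,85/2] z:[24,59] -> hit [83/3,113/3], descend [2, 7, 10, 11]
  N2 x:[83/3,92/3] y:[29,71/2] z:[47,59] -> miss, prune
  N7 x:[83/3,98/3] y:[47/2,59/2] z:[27,57] -> hit [83/3,59/2], descend [3, 5]
    N3 x:[83/3,94/3] y:[47/2,59/2] z:[27,37] -> hit [83/3,59/2] leaf, test {P8(miss), P13@t=29}
    N5 x:[92/3,98/3] y:[49/2,57/2] z:[49,57] -> miss, prune
  N10 x:[29,107/3] y:[31,85/2] z:[24,49] -> hit [31,107/3], descend [1, 6]
    N1 x:[29,98/3] y:[31,85/2] z:[24,32] -> hit [31,32] leaf, test {P2(miss), P15(miss)}
    N6 x:[98/3,107/3] y:[31,35] z:[36,49] -> miss, prune
  N11 x:[94/3,113/3] y:[49/2,30] z:[30,57] -> miss, prune

Visited [0, 2, 7, 3, 5, 10, 1, 6, 11]. Tests: 9 box, 2 leaf. Nearest: P13.

== RESULT ==
9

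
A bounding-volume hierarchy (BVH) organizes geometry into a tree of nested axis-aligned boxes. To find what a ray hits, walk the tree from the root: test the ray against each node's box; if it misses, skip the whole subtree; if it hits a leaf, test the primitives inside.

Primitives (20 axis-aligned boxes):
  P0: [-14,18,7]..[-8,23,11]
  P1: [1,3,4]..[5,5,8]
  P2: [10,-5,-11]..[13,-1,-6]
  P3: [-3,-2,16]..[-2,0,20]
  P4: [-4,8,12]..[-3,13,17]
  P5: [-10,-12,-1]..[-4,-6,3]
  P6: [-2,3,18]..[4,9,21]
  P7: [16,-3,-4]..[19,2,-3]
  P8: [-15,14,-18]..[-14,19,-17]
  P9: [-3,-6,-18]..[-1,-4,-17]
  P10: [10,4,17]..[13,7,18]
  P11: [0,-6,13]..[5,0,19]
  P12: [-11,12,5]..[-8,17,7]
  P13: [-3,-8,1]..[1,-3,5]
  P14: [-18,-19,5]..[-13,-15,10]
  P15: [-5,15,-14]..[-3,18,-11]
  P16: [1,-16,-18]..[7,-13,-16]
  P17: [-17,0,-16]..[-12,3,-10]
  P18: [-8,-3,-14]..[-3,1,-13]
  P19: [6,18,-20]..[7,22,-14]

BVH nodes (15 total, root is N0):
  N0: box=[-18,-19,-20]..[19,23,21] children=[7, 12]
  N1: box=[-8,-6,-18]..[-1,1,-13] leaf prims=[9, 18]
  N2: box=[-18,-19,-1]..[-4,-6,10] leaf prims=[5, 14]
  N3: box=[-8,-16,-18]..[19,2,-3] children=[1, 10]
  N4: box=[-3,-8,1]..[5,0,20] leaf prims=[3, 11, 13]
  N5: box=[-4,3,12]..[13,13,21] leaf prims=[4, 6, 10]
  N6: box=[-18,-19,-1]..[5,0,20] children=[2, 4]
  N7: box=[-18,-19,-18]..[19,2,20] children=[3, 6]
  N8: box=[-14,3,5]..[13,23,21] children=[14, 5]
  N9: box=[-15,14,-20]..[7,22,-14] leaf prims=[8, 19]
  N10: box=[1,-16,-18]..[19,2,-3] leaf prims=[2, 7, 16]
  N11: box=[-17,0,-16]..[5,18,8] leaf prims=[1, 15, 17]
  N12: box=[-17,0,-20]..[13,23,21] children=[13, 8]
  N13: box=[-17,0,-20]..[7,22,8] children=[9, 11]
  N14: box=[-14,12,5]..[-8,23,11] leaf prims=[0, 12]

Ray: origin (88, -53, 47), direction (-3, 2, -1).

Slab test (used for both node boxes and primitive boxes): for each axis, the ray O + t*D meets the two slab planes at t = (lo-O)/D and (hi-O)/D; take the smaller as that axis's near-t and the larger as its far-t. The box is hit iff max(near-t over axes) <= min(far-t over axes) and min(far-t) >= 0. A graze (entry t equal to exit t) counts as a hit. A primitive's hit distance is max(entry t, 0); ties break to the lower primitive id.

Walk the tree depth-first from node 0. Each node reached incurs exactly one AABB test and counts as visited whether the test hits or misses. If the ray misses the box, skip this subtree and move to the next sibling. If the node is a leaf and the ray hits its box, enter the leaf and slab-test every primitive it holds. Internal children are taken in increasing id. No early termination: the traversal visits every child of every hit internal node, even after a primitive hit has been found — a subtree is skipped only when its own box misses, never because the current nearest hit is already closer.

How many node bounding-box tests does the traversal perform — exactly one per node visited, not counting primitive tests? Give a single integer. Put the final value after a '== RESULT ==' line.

Trace the traversal:
N0 x:[23,106/3] y:[17,38] z:[26,67] -> hit [26,106/3], descend [7, 12]
  N7 x:[23,106/3] y:[17,55/2] z:[27,65] -> hit [27,55/2], descend [3, 6]
    N3 x:[23,32] y:[37/2,55/2] z:[50,65] -> miss, prune
    N6 x:[83/3,106/3] y:[17,53/2] z:[27,48] -> miss, prune
  N12 x:[25,35] y:[53/2,38] z:[26,67] -> hit [53/2,35], descend [8, 13]
    N8 x:[25,34] y:[28,38] z:[26,42] -> hit [28,34], descend [5, 14]
      N5 x:[25,92/3] y:[28,33] z:[26,35] -> hit [28,92/3] leaf, test {P4@t=61/2, P6@t=28, P10(miss)}
      N14 x:[32,34] y:[65/2,38] z:[36,42] -> miss, prune
    N13 x:[27,35] y:[53/2,75/2] z:[39,67] -> miss, prune

Summary -> nodes [0, 7, 3, 6, 12, 8, 5, 14, 13]; box-tests=9; leaf-entries=1; first=P6

== RESULT ==
9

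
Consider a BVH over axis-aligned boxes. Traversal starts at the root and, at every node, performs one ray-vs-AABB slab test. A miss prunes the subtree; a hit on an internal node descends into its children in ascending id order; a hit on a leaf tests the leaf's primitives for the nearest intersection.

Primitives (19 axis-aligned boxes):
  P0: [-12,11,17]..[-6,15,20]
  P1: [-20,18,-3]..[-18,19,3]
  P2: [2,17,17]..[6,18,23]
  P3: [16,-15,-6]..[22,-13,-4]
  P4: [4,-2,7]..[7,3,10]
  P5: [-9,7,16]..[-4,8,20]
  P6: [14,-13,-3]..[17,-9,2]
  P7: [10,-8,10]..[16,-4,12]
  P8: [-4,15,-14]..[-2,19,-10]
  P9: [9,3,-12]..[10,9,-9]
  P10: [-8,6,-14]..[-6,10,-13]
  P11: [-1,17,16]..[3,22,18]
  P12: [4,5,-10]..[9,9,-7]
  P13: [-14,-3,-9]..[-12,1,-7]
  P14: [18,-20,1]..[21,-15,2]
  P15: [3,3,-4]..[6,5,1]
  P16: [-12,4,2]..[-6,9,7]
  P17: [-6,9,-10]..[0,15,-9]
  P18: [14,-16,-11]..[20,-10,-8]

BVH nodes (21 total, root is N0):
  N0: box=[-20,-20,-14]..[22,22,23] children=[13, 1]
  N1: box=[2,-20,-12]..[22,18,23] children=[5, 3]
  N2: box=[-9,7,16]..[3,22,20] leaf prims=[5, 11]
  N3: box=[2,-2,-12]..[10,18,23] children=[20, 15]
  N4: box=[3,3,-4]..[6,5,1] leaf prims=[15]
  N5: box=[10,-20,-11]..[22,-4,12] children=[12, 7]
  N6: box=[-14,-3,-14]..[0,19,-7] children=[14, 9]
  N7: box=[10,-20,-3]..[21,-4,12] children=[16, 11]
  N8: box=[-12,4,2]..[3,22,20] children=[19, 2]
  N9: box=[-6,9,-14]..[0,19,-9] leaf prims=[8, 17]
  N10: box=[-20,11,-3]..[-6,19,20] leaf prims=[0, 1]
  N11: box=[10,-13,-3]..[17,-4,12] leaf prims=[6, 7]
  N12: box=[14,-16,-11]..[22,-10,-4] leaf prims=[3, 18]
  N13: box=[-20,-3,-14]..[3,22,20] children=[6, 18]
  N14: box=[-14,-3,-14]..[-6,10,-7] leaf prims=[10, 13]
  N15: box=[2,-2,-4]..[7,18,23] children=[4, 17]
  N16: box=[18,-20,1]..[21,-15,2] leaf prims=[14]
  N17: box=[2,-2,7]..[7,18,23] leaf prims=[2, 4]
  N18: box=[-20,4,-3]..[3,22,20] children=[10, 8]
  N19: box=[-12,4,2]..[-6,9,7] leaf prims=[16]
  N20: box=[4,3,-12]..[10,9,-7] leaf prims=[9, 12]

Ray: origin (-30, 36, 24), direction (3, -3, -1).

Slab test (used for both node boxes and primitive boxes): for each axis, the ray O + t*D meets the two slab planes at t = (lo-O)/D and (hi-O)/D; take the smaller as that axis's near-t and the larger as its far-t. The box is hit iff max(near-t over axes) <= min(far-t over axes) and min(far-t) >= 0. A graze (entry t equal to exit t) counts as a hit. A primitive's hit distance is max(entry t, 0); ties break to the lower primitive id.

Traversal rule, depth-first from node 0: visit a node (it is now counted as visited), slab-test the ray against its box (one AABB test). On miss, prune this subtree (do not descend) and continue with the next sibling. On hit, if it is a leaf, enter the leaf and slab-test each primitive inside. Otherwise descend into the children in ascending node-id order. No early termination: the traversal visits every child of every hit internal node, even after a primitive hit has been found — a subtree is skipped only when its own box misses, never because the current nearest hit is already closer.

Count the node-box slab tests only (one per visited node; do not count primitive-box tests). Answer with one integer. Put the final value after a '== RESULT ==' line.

Trace the traversal:
N0 x:[10/3,52/3] y:[14/3,56/3] z:[1,38] -> hit [14/3,52/3], descend [1, 13]
  N1 x:[32/3,52/3] y:[6,56/3] z:[1,36] -> hit [32/3,52/3], descend [3, 5]
    N3 x:[32/3,40/3] y:[6,38/3] z:[1,36] -> hit [32/3,38/3], descend [15, 20]
      N15 x:[32/3,37/3] y:[6,38/3] z:[1,28] -> hit [32/3,37/3], descend [4, 17]
        N4 x:[11,12] y:[31/3,11] z:[23,28] -> miss, prune
        N17 x:[32/3,37/3] y:[6,38/3] z:[1,17] -> hit [32/3,37/3] leaf, test {P2(miss), P4(miss)}
      N20 x:[34/3,40/3] y:[9,11] z:[31,36] -> miss, prune
    N5 x:[40/3,52/3] y:[40/3,56/3] z:[12,35] -> hit [40/3,52/3], descend [7, 12]
      N7 x:[40/3,17] y:[40/3,56/3] z:[12,27] -> hit [40/3,17], descend [11, 16]
        N11 x:[40/3,47/3] y:[40/3,49/3] z:[12,27] -> hit [40/3,47/3] leaf, test {P6(miss), P7@t=40/3}
        N16 x:[16,17] y:[17,56/3] z:[22,23] -> miss, prune
      N12 x:[44/3,52/3] y:[46/3,52/3] z:[28,35] -> miss, prune
  N13 x:[10/3,11] y:[14/3,13] z:[4,38] -> hit [14/3,11], descend [6, 18]
    N6 x:[16/3,10] y:[17/3,13] z:[31,38] -> miss, prune
    N18 x:[10/3,11] y:[14/3,32/3] z:[4,27] -> hit [14/3,32/3], descend [8, 10]
      N8 x:[6,11] y:[14/3,32/3] z:[4,22] -> hit [6,32/3], descend [2, 19]
        N2 x:[7,11] y:[14/3,29/3] z:[4,8] -> hit [7,8] leaf, test {P5(miss), P11(miss)}
        N19 x:[6,8] y:[9,32/3] z:[17,22] -> miss, prune
      N10 x:[10/3,8] y:[17/3,25/3] z:[4,27] -> hit [17/3,8] leaf, test {P0@t=7, P1(miss)}

19 AABB tests over nodes [0, 1, 3, 15, 4, 17, 20, 5, 7, 11, 16, 12, 13, 6, 18, 8, 2, 19, 10]; 4 leaves entered; closest P0.

== RESULT ==
19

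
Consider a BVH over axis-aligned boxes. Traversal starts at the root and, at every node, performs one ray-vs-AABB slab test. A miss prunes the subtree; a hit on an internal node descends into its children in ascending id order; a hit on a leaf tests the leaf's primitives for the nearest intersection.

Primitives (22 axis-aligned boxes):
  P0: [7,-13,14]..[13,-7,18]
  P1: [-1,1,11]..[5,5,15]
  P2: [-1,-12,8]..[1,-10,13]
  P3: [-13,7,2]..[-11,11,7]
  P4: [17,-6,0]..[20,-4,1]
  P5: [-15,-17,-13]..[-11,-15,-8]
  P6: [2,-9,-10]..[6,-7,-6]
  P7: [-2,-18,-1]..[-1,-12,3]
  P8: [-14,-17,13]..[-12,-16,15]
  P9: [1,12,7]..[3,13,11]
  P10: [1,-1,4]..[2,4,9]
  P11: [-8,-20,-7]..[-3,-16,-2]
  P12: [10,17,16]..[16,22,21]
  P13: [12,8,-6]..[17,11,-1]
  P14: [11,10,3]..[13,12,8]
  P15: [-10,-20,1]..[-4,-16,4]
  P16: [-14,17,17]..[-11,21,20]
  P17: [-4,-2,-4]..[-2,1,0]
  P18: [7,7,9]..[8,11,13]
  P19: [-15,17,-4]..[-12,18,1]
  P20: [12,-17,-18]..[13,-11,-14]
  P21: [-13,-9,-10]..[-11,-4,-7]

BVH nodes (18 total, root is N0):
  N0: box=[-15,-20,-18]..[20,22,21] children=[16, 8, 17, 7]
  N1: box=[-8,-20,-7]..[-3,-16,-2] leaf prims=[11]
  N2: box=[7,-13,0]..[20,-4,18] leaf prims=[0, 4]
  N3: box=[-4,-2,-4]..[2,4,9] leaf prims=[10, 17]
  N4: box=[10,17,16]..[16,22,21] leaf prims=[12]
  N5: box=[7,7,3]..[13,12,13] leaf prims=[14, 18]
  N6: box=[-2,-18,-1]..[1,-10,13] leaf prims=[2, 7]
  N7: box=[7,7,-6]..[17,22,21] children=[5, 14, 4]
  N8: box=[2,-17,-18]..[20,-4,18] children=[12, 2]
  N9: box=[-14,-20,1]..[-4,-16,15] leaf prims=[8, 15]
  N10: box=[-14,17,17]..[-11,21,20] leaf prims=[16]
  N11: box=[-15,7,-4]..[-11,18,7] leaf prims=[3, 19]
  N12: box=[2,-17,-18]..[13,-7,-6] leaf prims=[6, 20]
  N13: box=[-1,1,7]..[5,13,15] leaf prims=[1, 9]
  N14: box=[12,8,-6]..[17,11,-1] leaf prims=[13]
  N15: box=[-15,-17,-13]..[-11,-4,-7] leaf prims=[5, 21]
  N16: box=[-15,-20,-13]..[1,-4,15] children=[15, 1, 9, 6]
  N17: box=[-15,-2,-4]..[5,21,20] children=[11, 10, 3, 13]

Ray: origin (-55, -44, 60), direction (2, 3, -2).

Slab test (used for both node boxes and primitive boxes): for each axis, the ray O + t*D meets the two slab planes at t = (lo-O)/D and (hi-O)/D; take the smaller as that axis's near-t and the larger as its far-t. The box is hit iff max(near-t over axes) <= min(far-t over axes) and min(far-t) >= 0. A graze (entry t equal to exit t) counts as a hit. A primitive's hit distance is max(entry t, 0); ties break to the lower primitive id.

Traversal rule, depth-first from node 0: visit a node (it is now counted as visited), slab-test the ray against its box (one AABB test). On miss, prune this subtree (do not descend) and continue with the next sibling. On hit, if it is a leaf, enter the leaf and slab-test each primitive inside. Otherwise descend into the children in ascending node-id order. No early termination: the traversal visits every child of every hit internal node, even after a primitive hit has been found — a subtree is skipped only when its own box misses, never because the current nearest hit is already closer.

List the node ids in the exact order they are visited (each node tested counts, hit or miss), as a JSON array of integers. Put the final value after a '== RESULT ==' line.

Traverse from the root:
N0 x:[20,75/2] y:[8,22] z:[39/2,39] -> hit [20,22], descend [7, 8, 16, 17]
  N7 x:[31,36] y:[17,22] z:[39/2,33] -> miss, prune
  N8 x:[57/2,75/2] y:[9,40/3] z:[21,39] -> miss, prune
  N16 x:[20,28] y:[8,40/3] z:[45/2,73/2] -> miss, prune
  N17 x:[20,30] y:[14,65/3] z:[20,32] -> hit [20,65/3], descend [3, 10, 11, 13]
    N3 x:[51/2,57/2] y:[14,16] z:[51/2,32] -> miss, prune
    N10 x:[41/2,22] y:[61/3,65/3] z:[20,43/2] -> hit [41/2,43/2] leaf, test {P16@t=41/2}
    N11 x:[20,22] y:[17,62/3] z:[53/2,32] -> miss, prune
    N13 x:[27,30] y:[15,19] z:[45/2,53/2] -> miss, prune

Visited [0, 7, 8, 16, 17, 3, 10, 11, 13]. Tests: 9 box, 1 leaf. Nearest: P16.

== RESULT ==
[0, 7, 8, 16, 17, 3, 10, 11, 13]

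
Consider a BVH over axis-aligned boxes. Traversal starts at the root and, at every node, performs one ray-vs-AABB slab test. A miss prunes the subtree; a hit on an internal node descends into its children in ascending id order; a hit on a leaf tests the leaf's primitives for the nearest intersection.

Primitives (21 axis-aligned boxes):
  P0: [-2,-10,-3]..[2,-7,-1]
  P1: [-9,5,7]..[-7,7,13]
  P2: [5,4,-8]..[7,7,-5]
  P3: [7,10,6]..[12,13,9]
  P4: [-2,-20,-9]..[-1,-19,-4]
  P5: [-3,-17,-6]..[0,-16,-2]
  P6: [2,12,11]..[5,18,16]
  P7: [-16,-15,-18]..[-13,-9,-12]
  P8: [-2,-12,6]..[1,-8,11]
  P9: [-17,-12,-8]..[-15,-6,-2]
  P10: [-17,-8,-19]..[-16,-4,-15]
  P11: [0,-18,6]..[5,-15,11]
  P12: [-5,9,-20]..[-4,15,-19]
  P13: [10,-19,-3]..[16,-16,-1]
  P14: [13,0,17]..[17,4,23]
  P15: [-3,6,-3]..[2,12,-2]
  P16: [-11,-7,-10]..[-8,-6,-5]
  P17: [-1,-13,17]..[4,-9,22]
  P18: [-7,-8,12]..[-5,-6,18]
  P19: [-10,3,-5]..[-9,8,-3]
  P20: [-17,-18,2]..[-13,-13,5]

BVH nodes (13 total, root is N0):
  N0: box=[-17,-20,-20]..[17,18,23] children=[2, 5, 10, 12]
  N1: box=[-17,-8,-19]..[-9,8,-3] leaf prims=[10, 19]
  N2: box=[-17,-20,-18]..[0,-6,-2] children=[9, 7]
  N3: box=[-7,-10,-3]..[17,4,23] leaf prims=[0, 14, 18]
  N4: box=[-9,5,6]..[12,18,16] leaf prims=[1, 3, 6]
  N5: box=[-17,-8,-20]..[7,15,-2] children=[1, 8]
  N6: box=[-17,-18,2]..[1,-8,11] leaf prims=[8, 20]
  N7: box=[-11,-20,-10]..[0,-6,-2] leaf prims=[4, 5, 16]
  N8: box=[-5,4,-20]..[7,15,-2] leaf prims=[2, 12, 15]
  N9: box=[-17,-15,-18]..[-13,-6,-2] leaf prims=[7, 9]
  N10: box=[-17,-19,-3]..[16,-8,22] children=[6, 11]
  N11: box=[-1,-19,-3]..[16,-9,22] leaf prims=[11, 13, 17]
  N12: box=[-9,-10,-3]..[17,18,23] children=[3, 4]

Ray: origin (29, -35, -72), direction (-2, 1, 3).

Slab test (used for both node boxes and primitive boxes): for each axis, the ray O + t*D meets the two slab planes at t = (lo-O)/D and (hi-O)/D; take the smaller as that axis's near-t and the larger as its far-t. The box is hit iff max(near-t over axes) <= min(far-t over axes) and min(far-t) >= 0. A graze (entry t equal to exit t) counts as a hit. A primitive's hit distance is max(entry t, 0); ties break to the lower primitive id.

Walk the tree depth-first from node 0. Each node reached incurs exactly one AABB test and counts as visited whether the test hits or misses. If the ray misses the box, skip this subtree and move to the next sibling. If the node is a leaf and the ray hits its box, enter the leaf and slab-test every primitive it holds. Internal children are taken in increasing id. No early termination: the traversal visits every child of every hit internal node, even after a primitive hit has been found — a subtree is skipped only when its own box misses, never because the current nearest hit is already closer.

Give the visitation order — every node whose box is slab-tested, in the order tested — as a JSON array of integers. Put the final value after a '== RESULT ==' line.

Traverse from the root:
N0 x:[6,23] y:[15,53] z:[52/3,95/3] -> hit [52/3,23], descend [2, 5, 10, 12]
  N2 x:[29/2,23] y:[15,29] z:[18,70/3] -> hit [18,23], descend [7, 9]
    N7 x:[29/2,20] y:[15,29] z:[62/3,70/3] -> miss, prune
    N9 x:[21,23] y:[20,29] z:[18,70/3] -> hit [21,23] leaf, test {P7(miss), P9@t=23}
  N5 x:[11,23] y:[27,50] z:[52/3,70/3] -> miss, prune
  N10 x:[13/2,23] y:[16,27] z:[23,94/3] -> hit [23,23], descend [6, 11]
    N6 x:[14,23] y:[17,27] z:[74/3,83/3] -> miss, prune
    N11 x:[13/2,15] y:[16,26] z:[23,94/3] -> miss, prune
  N12 x:[6,19] y:[25,53] z:[23,95/3] -> miss, prune

Visited [0, 2, 7, 9, 5, 10, 6, 11, 12]. Tests: 9 box, 1 leaf. Nearest: P9.

== RESULT ==
[0, 2, 7, 9, 5, 10, 6, 11, 12]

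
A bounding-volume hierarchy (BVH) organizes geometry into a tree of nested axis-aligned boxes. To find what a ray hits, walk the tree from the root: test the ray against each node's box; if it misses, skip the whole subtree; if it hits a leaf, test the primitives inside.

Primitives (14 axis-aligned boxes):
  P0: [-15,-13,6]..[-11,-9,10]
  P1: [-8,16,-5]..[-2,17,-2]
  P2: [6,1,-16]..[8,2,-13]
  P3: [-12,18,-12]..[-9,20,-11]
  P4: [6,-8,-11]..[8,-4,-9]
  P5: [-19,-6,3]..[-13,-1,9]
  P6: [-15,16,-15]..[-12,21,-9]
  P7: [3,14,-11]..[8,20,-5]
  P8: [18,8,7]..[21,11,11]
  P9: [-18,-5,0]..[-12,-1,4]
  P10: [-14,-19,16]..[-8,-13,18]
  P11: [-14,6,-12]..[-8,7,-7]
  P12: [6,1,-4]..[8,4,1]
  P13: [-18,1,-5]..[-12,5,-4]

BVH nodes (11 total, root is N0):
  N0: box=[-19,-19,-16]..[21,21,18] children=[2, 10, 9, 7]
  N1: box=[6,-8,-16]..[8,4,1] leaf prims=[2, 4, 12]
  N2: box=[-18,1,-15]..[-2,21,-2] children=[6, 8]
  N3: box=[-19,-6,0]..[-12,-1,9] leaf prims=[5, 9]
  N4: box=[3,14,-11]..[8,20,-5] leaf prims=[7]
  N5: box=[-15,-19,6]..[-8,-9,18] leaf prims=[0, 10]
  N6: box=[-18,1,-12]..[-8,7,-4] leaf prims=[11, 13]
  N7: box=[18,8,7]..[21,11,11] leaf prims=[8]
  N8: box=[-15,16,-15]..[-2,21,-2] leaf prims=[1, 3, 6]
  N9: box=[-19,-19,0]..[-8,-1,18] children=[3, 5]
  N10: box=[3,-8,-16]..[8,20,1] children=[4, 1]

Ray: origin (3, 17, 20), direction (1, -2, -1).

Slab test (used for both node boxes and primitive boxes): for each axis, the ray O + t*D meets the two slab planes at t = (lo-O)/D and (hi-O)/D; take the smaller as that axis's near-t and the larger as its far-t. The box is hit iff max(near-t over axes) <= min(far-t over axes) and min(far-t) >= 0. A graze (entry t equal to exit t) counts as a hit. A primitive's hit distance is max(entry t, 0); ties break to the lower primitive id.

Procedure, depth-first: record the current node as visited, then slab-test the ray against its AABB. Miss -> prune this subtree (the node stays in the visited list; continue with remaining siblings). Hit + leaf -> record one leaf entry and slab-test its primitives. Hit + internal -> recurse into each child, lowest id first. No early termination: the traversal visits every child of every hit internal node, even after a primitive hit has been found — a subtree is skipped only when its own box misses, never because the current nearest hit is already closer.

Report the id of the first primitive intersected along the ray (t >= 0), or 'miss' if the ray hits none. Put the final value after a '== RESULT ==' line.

Trace the traversal:
N0 x:[-22,18] y:[-2,18] z:[2,36] -> hit [2,18], descend [2, 7, 9, 10]
  N2 x:[-21,-5] y:[-2,8] z:[22,35] -> miss, prune
  N7 x:[15,18] y:[3,9/2] z:[9,13] -> miss, prune
  N9 x:[-22,-11] y:[9,18] z:[2,20] -> miss, prune
  N10 x:[0,5] y:[-3/2,25/2] z:[19,36] -> miss, prune

order=[0, 2, 7, 9, 10]  |boxes|=5  |leaves|=0  hit=miss

== RESULT ==
miss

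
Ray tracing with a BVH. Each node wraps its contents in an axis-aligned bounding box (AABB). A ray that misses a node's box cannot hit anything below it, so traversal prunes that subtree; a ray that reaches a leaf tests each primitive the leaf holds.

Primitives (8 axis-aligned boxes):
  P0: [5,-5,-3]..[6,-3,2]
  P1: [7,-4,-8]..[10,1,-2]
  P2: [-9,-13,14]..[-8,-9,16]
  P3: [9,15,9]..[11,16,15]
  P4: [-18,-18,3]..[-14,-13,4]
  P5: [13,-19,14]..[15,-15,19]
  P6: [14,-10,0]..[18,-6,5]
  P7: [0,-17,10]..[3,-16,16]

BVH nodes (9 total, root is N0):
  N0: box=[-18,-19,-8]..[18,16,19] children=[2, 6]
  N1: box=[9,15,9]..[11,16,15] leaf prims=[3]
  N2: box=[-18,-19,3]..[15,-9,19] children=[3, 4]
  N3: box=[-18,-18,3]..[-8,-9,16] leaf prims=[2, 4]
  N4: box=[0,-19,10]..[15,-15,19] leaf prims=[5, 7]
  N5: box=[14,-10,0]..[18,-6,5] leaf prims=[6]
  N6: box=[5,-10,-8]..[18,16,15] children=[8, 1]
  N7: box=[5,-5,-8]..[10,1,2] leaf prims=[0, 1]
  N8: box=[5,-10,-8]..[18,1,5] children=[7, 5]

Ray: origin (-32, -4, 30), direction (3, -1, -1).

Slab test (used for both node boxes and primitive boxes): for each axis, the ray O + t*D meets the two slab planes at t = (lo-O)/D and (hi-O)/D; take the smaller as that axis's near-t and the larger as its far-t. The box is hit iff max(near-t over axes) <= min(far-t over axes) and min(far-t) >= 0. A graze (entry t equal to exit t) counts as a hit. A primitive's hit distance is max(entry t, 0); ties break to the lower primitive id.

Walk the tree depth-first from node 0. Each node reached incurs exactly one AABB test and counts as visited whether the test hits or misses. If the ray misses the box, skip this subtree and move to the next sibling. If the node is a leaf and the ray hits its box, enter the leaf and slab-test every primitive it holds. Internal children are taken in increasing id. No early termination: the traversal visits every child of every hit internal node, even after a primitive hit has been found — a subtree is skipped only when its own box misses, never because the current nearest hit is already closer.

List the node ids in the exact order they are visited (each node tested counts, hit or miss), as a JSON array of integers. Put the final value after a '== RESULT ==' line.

Trace the traversal:
N0 x:[14/3,50/3] y:[-20,15] z:[11,38] -> hit [11,15], descend [2, 6]
  N2 x:[14/3,47/3] y:[5,15] z:[11,27] -> hit [11,15], descend [3, 4]
    N3 x:[14/3,8] y:[5,14] z:[14,27] -> miss, prune
    N4 x:[32/3,47/3] y:[11,15] z:[11,20] -> hit [11,15] leaf, test {P5@t=15, P7(miss)}
  N6 x:[37/3,50/3] y:[-20,6] z:[15,38] -> miss, prune

order=[0, 2, 3, 4, 6]  |boxes|=5  |leaves|=1  hit=P5

== RESULT ==
[0, 2, 3, 4, 6]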